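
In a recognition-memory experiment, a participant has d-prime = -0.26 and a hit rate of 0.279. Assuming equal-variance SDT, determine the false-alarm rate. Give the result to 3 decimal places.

false-alarm rate = 0.372

z(hit rate) = z(0.279) = -0.5858
z(FA) = z(H) − d' = -0.5858 − (-0.26) = -0.3258
false-alarm rate = Φ(-0.3258) = 0.3723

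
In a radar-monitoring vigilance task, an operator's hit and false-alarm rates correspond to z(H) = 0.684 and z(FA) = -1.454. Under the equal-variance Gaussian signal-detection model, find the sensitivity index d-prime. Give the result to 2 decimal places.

d-prime = 2.14

d' = z(H) − z(FA) = 0.684 − (-1.454) = 2.138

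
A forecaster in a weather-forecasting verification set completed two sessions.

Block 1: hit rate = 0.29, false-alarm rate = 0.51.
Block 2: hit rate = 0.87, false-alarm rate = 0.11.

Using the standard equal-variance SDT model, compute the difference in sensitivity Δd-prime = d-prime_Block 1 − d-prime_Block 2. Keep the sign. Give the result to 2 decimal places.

Δd-prime = -2.93

Block 1: z(0.29) = -0.553, z(0.51) = 0.025, d' = -0.578
Block 2: z(0.87) = 1.126, z(0.11) = -1.227, d' = 2.353
Δd' = d'_Block 1 − d'_Block 2 = -0.578 − 2.353 = -2.931
Block 2 has the higher sensitivity.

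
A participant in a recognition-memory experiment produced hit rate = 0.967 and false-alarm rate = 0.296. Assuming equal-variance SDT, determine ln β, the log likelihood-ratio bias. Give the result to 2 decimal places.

z(0.967) = 1.838, z(0.296) = -0.536
ln β = −½·[z(H)² − z(FA)²] = −0.5 × (3.378 − 0.287) = -1.5455

ln β = -1.55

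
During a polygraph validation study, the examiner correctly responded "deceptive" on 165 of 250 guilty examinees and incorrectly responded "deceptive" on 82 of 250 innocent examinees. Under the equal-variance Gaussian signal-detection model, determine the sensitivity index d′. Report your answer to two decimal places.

d′ = 0.86

H = 165/250 = 0.6600
FA = 82/250 = 0.3280
z(H) = z(0.6600) = 0.412
z(FA) = z(0.3280) = -0.445
d' = z(H) − z(FA) = 0.412 − (-0.445) = 0.857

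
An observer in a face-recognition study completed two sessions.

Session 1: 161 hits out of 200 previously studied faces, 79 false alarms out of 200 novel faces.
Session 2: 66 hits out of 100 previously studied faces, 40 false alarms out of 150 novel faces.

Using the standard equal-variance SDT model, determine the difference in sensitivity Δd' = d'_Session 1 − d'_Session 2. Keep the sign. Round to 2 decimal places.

Δd' = 0.09

Session 1: z(0.8050) = 0.860, z(0.3950) = -0.266, d' = 1.126
Session 2: z(0.6600) = 0.412, z(0.2667) = -0.623, d' = 1.035
Δd' = d'_Session 1 − d'_Session 2 = 1.126 − 1.035 = 0.091
Session 1 has the higher sensitivity.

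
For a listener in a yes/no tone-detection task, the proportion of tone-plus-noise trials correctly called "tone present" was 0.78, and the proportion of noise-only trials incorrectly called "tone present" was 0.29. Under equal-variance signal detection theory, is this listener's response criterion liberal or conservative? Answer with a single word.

z(H) = 0.772, z(FA) = -0.553
c = −½·(z(H) + z(FA)) = -0.1095
c < 0 → liberal criterion (biased toward responding “yes”).

liberal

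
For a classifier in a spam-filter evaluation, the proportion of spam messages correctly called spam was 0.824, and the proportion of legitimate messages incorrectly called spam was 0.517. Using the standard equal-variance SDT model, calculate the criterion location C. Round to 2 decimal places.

C = -0.49

Φ⁻¹(H) = 0.931
Φ⁻¹(FA) = 0.043
c = −½·[z(H) + z(FA)] = −0.5 × (0.931 + 0.043) = -0.487
c < 0: the classifier has a liberal response bias.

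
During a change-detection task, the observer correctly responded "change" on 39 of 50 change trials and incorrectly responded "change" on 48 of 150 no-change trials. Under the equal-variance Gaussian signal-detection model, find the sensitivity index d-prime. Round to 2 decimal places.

d-prime = 1.24

H = 39/50 = 0.7800
FA = 48/150 = 0.3200
z(H) = 0.772
z(FA) = -0.468
d' = z(H) − z(FA) = 0.772 − (-0.468) = 1.240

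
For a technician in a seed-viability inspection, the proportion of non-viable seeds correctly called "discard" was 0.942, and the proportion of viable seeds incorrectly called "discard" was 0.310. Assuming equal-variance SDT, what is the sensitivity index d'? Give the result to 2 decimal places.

Φ⁻¹(0.942) = 1.5718, Φ⁻¹(0.310) = -0.4959
d' = z(H) − z(FA) = 1.5718 − (-0.4959) = 2.0677

d' = 2.07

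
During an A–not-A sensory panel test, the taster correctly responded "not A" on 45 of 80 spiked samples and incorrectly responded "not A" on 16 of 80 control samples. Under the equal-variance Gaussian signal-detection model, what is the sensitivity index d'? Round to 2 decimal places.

d' = 1.00

H = 45/80 = 0.5625
FA = 16/80 = 0.2000
z(H) = z(0.5625) = 0.1573
z(FA) = z(0.2000) = -0.8416
d' = z(H) − z(FA) = 0.1573 − (-0.8416) = 0.9989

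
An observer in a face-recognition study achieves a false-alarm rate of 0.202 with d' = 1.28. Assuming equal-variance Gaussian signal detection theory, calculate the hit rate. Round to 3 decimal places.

z(false-alarm rate) = z(0.202) = -0.8345
z(H) = z(FA) + d' = -0.8345 + 1.28 = 0.4455
hit rate = Φ(0.4455) = 0.6720

hit rate = 0.672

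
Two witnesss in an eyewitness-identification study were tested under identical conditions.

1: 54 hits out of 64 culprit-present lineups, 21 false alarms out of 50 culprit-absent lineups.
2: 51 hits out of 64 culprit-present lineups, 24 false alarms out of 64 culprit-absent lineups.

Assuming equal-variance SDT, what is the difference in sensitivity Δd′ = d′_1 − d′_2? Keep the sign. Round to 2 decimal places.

1: z(0.8438) = 1.010, z(0.4200) = -0.202, d' = 1.212
2: z(0.7969) = 0.831, z(0.3750) = -0.319, d' = 1.150
Δd' = d'_1 − d'_2 = 1.212 − 1.150 = 0.062
1 has the higher sensitivity.

Δd′ = 0.06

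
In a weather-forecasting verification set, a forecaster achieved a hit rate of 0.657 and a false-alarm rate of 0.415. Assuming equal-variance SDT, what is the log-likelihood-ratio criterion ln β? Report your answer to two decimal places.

Φ⁻¹(0.657) = 0.404, Φ⁻¹(0.415) = -0.215
ln β = −½·[z(H)² − z(FA)²] = −0.5 × (0.163 − 0.046) = -0.0585

ln β = -0.06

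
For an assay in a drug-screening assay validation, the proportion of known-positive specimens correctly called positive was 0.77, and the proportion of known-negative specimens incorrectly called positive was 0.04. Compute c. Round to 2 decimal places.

z(0.77) = 0.7388, z(0.04) = -1.7507
c = −½·[z(H) + z(FA)] = −0.5 × (0.7388 + (-1.7507)) = 0.50595

c = 0.51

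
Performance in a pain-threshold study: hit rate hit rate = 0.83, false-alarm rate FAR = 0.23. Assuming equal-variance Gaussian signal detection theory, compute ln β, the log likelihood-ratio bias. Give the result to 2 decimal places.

ln β = -0.18

Φ⁻¹(H) = Φ⁻¹(0.83) = 0.954
Φ⁻¹(FA) = Φ⁻¹(0.23) = -0.739
ln β = −½·[z(H)² − z(FA)²] = −0.5 × (0.910 − 0.546) = -0.182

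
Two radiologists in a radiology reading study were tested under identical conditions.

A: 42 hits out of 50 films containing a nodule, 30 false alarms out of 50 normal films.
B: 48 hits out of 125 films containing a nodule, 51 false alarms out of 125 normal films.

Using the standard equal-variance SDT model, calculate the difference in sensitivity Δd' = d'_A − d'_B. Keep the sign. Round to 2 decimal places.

Δd' = 0.80

A: z(0.8400) = 0.994, z(0.6000) = 0.253, d' = 0.741
B: z(0.3840) = -0.295, z(0.4080) = -0.233, d' = -0.062
Δd' = d'_A − d'_B = 0.741 − (-0.062) = 0.803
A has the higher sensitivity.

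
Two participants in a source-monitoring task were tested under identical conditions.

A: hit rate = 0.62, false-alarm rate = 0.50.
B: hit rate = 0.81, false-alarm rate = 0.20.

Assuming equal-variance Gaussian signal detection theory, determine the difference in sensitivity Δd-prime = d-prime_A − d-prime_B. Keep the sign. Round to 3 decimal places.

Δd-prime = -1.414

A: z(0.62) = 0.3055, z(0.50) = 0.0000, d' = 0.3055
B: z(0.81) = 0.8779, z(0.20) = -0.8416, d' = 1.7195
Δd' = d'_A − d'_B = 0.3055 − 1.7195 = -1.4140
B has the higher sensitivity.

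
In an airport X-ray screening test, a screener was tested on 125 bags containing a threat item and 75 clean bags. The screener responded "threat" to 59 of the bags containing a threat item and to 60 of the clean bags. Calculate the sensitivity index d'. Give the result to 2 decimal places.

d' = -0.91

H = 59/125 = 0.4720
FA = 60/75 = 0.8000
z(0.4720) = -0.070, z(0.8000) = 0.842
d' = z(H) − z(FA) = -0.070 − 0.842 = -0.912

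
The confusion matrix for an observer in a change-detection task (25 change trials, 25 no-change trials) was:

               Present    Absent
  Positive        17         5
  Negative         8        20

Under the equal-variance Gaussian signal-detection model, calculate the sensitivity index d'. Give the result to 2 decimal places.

d' = 1.31

H = 17/25 = 0.6800
FA = 5/25 = 0.2000
z(H) = z(0.6800) = 0.468
z(FA) = z(0.2000) = -0.842
d' = z(H) − z(FA) = 0.468 − (-0.842) = 1.310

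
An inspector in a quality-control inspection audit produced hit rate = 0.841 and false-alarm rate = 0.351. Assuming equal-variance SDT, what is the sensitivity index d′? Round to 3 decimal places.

d′ = 1.381

z(H) = 0.9986
z(FA) = -0.3826
d' = z(H) − z(FA) = 0.9986 − (-0.3826) = 1.3812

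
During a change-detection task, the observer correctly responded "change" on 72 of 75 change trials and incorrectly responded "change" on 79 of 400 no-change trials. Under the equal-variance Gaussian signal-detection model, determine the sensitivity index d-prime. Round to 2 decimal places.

H = 72/75 = 0.9600
FA = 79/400 = 0.1975
z(H) = z(0.9600) = 1.7507
z(FA) = z(0.1975) = -0.8506
d' = z(H) − z(FA) = 1.7507 − (-0.8506) = 2.6013

d-prime = 2.60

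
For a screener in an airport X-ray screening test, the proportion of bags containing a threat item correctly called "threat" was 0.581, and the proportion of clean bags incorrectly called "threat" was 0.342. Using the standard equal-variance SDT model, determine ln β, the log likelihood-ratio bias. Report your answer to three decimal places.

ln β = 0.062

z(H) = z(0.581) = 0.2045
z(FA) = z(0.342) = -0.4070
ln β = −½·[z(H)² − z(FA)²] = −0.5 × (0.0418 − 0.1656) = 0.0619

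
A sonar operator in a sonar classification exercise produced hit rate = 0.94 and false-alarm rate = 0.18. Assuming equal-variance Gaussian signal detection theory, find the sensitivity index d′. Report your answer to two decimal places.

Φ⁻¹(H) = Φ⁻¹(0.94) = 1.5548
Φ⁻¹(FA) = Φ⁻¹(0.18) = -0.9154
d' = z(H) − z(FA) = 1.5548 − (-0.9154) = 2.4702

d′ = 2.47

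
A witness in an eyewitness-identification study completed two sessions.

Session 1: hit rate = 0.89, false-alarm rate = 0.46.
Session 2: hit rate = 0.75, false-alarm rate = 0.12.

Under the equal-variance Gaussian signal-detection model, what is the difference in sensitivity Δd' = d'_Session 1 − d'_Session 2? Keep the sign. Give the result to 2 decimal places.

Session 1: z(0.89) = 1.227, z(0.46) = -0.100, d' = 1.327
Session 2: z(0.75) = 0.674, z(0.12) = -1.175, d' = 1.849
Δd' = d'_Session 1 − d'_Session 2 = 1.327 − 1.849 = -0.522
Session 2 has the higher sensitivity.

Δd' = -0.52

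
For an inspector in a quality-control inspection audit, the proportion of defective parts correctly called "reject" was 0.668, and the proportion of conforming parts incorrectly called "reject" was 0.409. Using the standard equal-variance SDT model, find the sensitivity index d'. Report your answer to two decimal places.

d' = 0.66

Φ⁻¹(H) = 0.434
Φ⁻¹(FA) = -0.230
d' = z(H) − z(FA) = 0.434 − (-0.230) = 0.664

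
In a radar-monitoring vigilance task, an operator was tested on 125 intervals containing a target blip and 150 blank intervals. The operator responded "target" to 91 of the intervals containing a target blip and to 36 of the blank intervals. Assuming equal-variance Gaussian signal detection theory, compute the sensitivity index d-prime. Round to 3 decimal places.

H = 91/125 = 0.7280
FA = 36/150 = 0.2400
Φ⁻¹(H) = Φ⁻¹(0.7280) = 0.6068
Φ⁻¹(FA) = Φ⁻¹(0.2400) = -0.7063
d' = z(H) − z(FA) = 0.6068 − (-0.7063) = 1.3131

d-prime = 1.313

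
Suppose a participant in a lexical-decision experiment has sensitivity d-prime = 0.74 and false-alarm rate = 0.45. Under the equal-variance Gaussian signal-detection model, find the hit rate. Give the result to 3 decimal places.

hit rate = 0.731

z(false-alarm rate) = z(0.45) = -0.1257
z(H) = z(FA) + d' = -0.1257 + 0.74 = 0.6143
hit rate = Φ(0.6143) = 0.7305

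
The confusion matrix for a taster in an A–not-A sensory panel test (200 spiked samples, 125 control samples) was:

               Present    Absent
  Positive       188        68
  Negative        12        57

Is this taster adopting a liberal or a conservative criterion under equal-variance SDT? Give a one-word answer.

liberal

z(H) = 1.555, z(FA) = 0.111
c = −½·(z(H) + z(FA)) = -0.833
c < 0 → liberal criterion (biased toward responding “yes”).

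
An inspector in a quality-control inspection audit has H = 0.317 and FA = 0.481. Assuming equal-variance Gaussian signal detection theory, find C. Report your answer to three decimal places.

Φ⁻¹(H) = -0.4761
Φ⁻¹(FA) = -0.0476
c = −½·[z(H) + z(FA)] = −0.5 × (-0.4761 + (-0.0476)) = 0.26185
c > 0: the inspector has a conservative response bias.

C = 0.262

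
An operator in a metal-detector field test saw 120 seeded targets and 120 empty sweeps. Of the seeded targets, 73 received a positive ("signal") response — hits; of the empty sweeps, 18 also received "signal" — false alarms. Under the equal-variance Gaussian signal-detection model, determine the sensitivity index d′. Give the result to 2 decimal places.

H = 73/120 = 0.6083
FA = 18/120 = 0.1500
Φ⁻¹(H) = Φ⁻¹(0.6083) = 0.275
Φ⁻¹(FA) = Φ⁻¹(0.1500) = -1.036
d' = z(H) − z(FA) = 0.275 − (-1.036) = 1.311

d′ = 1.31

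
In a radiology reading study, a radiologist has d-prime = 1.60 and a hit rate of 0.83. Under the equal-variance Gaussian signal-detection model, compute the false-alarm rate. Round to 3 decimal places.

false-alarm rate = 0.259

z(hit rate) = z(0.83) = 0.9542
z(FA) = z(H) − d' = 0.9542 − 1.60 = -0.6458
false-alarm rate = Φ(-0.6458) = 0.2592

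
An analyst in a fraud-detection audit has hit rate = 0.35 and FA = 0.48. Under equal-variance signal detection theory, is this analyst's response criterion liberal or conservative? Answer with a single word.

z(H) = -0.385, z(FA) = -0.050
c = −½·(z(H) + z(FA)) = 0.2175
c > 0 → conservative criterion (biased toward responding “no”).

conservative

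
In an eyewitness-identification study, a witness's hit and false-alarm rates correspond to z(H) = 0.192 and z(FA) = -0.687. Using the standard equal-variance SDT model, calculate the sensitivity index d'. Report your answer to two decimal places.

d' = 0.88

d' = z(H) − z(FA) = 0.192 − (-0.687) = 0.879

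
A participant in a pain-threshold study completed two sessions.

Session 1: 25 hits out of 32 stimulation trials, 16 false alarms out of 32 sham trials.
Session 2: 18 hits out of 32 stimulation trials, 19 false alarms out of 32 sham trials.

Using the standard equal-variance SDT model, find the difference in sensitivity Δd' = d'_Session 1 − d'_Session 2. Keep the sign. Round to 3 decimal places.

Session 1: z(0.7812) = 0.7763, z(0.5000) = 0.0000, d' = 0.7763
Session 2: z(0.5625) = 0.1573, z(0.5938) = 0.2373, d' = -0.0800
Δd' = d'_Session 1 − d'_Session 2 = 0.7763 − (-0.0800) = 0.8563
Session 1 has the higher sensitivity.

Δd' = 0.856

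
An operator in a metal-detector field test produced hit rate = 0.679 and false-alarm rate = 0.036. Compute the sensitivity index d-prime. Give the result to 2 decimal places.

d-prime = 2.26

Φ⁻¹(0.679) = 0.4649, Φ⁻¹(0.036) = -1.7991
d' = z(H) − z(FA) = 0.4649 − (-1.7991) = 2.2640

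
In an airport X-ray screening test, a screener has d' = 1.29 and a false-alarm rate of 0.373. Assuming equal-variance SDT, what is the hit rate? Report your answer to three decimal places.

hit rate = 0.833

z(false-alarm rate) = z(0.373) = -0.3239
z(H) = z(FA) + d' = -0.3239 + 1.29 = 0.9661
hit rate = Φ(0.9661) = 0.8330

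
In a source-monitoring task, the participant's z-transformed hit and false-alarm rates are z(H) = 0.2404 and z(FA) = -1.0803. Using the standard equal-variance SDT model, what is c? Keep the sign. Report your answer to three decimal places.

c = 0.420

c = −½·[z(H) + z(FA)] = −½·(0.2404 + (-1.0803)) = 0.41995
c > 0: the participant has a conservative response bias.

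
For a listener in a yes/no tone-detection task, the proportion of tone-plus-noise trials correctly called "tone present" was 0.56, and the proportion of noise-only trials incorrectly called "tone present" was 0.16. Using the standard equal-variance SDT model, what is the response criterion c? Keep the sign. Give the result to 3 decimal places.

Φ⁻¹(H) = Φ⁻¹(0.56) = 0.1510
Φ⁻¹(FA) = Φ⁻¹(0.16) = -0.9945
c = −½·[z(H) + z(FA)] = −0.5 × (0.1510 + (-0.9945)) = 0.42175
c > 0: the listener has a conservative response bias.

c = 0.422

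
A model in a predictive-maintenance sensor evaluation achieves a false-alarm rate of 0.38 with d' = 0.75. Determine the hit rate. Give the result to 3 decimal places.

z(false-alarm rate) = z(0.38) = -0.3055
z(H) = z(FA) + d' = -0.3055 + 0.75 = 0.4445
hit rate = Φ(0.4445) = 0.6717

hit rate = 0.672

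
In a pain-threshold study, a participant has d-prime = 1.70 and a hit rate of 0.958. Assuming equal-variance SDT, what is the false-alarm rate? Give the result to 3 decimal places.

false-alarm rate = 0.511

z(hit rate) = z(0.958) = 1.7279
z(FA) = z(H) − d' = 1.7279 − 1.70 = 0.0279
false-alarm rate = Φ(0.0279) = 0.5111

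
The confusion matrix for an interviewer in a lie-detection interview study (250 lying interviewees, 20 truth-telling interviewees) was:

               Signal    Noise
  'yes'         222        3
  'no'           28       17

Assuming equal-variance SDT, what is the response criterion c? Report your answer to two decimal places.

H = 222/250 = 0.8880
FA = 3/20 = 0.1500
Φ⁻¹(H) = Φ⁻¹(0.8880) = 1.2160
Φ⁻¹(FA) = Φ⁻¹(0.1500) = -1.0364
c = −½·[z(H) + z(FA)] = −0.5 × (1.2160 + (-1.0364)) = -0.0898

c = -0.09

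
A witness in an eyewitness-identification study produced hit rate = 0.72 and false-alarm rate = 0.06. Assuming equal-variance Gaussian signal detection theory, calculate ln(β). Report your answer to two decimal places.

Φ⁻¹(H) = Φ⁻¹(0.72) = 0.583
Φ⁻¹(FA) = Φ⁻¹(0.06) = -1.555
ln β = −½·[z(H)² − z(FA)²] = −0.5 × (0.340 − 2.418) = 1.039

ln β = 1.04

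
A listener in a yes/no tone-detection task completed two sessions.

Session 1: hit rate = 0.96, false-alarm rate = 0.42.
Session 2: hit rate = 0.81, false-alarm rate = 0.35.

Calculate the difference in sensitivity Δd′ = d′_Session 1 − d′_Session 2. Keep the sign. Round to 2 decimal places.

Session 1: z(0.96) = 1.751, z(0.42) = -0.202, d' = 1.953
Session 2: z(0.81) = 0.878, z(0.35) = -0.385, d' = 1.263
Δd' = d'_Session 1 − d'_Session 2 = 1.953 − 1.263 = 0.690
Session 1 has the higher sensitivity.

Δd′ = 0.69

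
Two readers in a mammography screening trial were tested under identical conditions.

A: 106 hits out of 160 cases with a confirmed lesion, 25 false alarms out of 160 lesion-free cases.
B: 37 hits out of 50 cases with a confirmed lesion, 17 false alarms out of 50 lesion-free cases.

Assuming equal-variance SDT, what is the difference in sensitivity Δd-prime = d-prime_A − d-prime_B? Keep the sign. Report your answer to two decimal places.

Δd-prime = 0.37

A: z(0.6625) = 0.419, z(0.1562) = -1.010, d' = 1.429
B: z(0.7400) = 0.643, z(0.3400) = -0.412, d' = 1.055
Δd' = d'_A − d'_B = 1.429 − 1.055 = 0.374
A has the higher sensitivity.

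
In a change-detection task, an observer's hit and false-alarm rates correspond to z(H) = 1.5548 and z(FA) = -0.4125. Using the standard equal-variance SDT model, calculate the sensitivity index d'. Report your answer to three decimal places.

d' = z(H) − z(FA) = 1.5548 − (-0.4125) = 1.9673

d' = 1.967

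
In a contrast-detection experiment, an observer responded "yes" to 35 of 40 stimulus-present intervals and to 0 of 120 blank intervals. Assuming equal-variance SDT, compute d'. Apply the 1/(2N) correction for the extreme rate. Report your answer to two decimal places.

d' = 3.79

The false-alarm rate is 0/120 = 0, so apply the 1/(2N) correction: FA → 1/(2·120) = 0.00417.
z(H) = z(0.87500) = 1.150
z(FA) = z(0.00417) = -2.638
d' = 1.150 − (-2.638) = 3.788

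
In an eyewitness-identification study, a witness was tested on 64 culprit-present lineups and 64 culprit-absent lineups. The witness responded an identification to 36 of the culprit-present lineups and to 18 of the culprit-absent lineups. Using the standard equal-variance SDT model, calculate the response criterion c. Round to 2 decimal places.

H = 36/64 = 0.5625
FA = 18/64 = 0.2812
z(H) = z(0.5625) = 0.157
z(FA) = z(0.2812) = -0.579
c = −½·[z(H) + z(FA)] = −0.5 × (0.157 + (-0.579)) = 0.211

c = 0.21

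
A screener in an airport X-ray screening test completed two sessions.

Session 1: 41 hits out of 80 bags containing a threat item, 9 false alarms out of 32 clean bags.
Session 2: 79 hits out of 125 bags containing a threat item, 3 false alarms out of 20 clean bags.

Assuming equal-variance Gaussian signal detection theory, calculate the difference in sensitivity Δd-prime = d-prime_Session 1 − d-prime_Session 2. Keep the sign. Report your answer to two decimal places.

Δd-prime = -0.76

Session 1: z(0.5125) = 0.031, z(0.2812) = -0.579, d' = 0.610
Session 2: z(0.6320) = 0.337, z(0.1500) = -1.036, d' = 1.373
Δd' = d'_Session 1 − d'_Session 2 = 0.610 − 1.373 = -0.763
Session 2 has the higher sensitivity.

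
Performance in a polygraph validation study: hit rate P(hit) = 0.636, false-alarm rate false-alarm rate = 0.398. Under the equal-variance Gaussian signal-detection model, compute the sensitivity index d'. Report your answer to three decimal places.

d' = 0.606

z(H) = 0.3478
z(FA) = -0.2585
d' = z(H) − z(FA) = 0.3478 − (-0.2585) = 0.6063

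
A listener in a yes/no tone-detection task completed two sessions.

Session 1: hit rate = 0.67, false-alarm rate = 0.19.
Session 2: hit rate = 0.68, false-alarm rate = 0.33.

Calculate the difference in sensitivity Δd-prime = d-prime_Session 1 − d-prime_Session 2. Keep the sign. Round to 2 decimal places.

Δd-prime = 0.41

Session 1: z(0.67) = 0.440, z(0.19) = -0.878, d' = 1.318
Session 2: z(0.68) = 0.468, z(0.33) = -0.440, d' = 0.908
Δd' = d'_Session 1 − d'_Session 2 = 1.318 − 0.908 = 0.410
Session 1 has the higher sensitivity.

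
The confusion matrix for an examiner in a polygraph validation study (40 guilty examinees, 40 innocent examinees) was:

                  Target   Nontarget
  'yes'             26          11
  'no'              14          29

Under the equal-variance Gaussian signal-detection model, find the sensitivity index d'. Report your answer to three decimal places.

d' = 0.983

H = 26/40 = 0.6500
FA = 11/40 = 0.2750
Φ⁻¹(H) = 0.3853
Φ⁻¹(FA) = -0.5978
d' = z(H) − z(FA) = 0.3853 − (-0.5978) = 0.9831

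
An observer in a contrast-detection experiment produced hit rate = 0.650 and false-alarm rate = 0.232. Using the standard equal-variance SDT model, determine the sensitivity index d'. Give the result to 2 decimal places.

z(H) = 0.385
z(FA) = -0.732
d' = z(H) − z(FA) = 0.385 − (-0.732) = 1.117

d' = 1.12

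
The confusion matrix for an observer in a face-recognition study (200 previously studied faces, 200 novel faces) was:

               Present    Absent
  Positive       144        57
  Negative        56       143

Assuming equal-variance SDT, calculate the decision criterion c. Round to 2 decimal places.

c = -0.01

H = 144/200 = 0.7200
FA = 57/200 = 0.2850
z(0.7200) = 0.5828, z(0.2850) = -0.5681
c = −½·[z(H) + z(FA)] = −0.5 × (0.5828 + (-0.5681)) = -0.00735
c < 0: the observer has a liberal response bias.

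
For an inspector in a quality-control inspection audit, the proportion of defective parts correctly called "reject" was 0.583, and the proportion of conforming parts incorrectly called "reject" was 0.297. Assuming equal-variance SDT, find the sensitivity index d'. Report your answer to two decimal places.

z(0.583) = 0.210, z(0.297) = -0.533
d' = z(H) − z(FA) = 0.210 − (-0.533) = 0.743

d' = 0.74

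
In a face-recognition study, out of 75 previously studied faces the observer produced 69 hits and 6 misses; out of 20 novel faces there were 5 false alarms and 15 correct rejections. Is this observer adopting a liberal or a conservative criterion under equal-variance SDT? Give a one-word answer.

liberal

z(H) = 1.405, z(FA) = -0.674
c = −½·(z(H) + z(FA)) = -0.3655
c < 0 → liberal criterion (biased toward responding “yes”).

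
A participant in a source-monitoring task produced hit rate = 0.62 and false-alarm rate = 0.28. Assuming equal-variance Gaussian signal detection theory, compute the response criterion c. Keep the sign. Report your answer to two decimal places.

Φ⁻¹(H) = 0.305
Φ⁻¹(FA) = -0.583
c = −½·[z(H) + z(FA)] = −0.5 × (0.305 + (-0.583)) = 0.139

c = 0.14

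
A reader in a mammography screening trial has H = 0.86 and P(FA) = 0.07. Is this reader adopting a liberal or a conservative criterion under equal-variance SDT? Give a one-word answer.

z(H) = 1.080, z(FA) = -1.476
c = −½·(z(H) + z(FA)) = 0.198
c > 0 → conservative criterion (biased toward responding “no”).

conservative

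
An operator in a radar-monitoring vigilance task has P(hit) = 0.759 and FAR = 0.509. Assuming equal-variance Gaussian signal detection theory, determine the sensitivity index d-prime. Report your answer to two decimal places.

z(H) = z(0.759) = 0.703
z(FA) = z(0.509) = 0.023
d' = z(H) − z(FA) = 0.703 − 0.023 = 0.680

d-prime = 0.68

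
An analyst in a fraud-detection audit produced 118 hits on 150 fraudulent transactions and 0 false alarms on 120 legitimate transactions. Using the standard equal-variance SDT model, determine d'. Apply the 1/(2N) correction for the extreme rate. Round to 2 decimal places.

The false-alarm rate is 0/120 = 0, so apply the 1/(2N) correction: FA → 1/(2·120) = 0.00417.
z(H) = z(0.78667) = 0.795
z(FA) = z(0.00417) = -2.638
d' = 0.795 − (-2.638) = 3.433

d' = 3.43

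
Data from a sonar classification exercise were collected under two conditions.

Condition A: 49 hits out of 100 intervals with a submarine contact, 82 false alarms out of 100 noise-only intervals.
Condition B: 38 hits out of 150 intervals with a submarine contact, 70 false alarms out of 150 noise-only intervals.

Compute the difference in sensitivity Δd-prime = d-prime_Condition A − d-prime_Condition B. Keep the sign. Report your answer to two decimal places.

Δd-prime = -0.36

Condition A: z(0.4900) = -0.025, z(0.8200) = 0.915, d' = -0.940
Condition B: z(0.2533) = -0.664, z(0.4667) = -0.084, d' = -0.580
Δd' = d'_Condition A − d'_Condition B = -0.940 − (-0.580) = -0.360
Condition B has the higher sensitivity.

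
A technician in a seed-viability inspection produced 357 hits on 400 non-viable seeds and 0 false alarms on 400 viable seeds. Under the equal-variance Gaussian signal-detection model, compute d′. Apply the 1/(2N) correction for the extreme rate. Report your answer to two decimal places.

d′ = 4.26

The false-alarm rate is 0/400 = 0, so apply the 1/(2N) correction: FA → 1/(2·400) = 0.00125.
z(H) = z(0.89250) = 1.240
z(FA) = z(0.00125) = -3.023
d' = 1.240 − (-3.023) = 4.263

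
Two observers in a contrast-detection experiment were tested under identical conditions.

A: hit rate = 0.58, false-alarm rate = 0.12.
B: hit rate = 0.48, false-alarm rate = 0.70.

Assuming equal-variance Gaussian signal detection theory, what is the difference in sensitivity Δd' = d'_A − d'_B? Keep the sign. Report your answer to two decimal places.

Δd' = 1.95

A: z(0.58) = 0.202, z(0.12) = -1.175, d' = 1.377
B: z(0.48) = -0.050, z(0.70) = 0.524, d' = -0.574
Δd' = d'_A − d'_B = 1.377 − (-0.574) = 1.951
A has the higher sensitivity.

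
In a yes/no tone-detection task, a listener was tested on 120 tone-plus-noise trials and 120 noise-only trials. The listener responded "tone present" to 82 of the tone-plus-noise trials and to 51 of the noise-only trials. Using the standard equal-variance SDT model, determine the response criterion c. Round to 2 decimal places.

H = 82/120 = 0.6833
FA = 51/120 = 0.4250
z(H) = z(0.6833) = 0.4769
z(FA) = z(0.4250) = -0.1891
c = −½·[z(H) + z(FA)] = −0.5 × (0.4769 + (-0.1891)) = -0.1439

c = -0.14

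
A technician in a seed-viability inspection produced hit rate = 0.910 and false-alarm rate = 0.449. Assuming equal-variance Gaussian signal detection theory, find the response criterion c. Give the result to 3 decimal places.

Φ⁻¹(H) = Φ⁻¹(0.910) = 1.3408
Φ⁻¹(FA) = Φ⁻¹(0.449) = -0.1282
c = −½·[z(H) + z(FA)] = −0.5 × (1.3408 + (-0.1282)) = -0.6063

c = -0.606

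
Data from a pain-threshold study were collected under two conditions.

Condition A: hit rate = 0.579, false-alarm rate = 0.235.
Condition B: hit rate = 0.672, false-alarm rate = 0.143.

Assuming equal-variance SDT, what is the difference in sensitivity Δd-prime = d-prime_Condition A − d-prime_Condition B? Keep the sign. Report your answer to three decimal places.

Δd-prime = -0.591

Condition A: z(0.579) = 0.1993, z(0.235) = -0.7225, d' = 0.9218
Condition B: z(0.672) = 0.4454, z(0.143) = -1.0669, d' = 1.5123
Δd' = d'_Condition A − d'_Condition B = 0.9218 − 1.5123 = -0.5905
Condition B has the higher sensitivity.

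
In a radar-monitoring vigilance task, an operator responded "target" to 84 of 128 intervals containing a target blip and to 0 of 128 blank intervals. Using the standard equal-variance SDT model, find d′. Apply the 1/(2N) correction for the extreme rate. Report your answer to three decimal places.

d′ = 3.062

The false-alarm rate is 0/128 = 0, so apply the 1/(2N) correction: FA → 1/(2·128) = 0.00391.
z(H) = z(0.65625) = 0.4023
z(FA) = z(0.00391) = -2.6597
d' = 0.4023 − (-2.6597) = 3.0620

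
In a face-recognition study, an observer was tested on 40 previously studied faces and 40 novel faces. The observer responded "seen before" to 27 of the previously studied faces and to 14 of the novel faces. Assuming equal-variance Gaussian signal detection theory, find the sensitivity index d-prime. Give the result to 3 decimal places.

d-prime = 0.839

H = 27/40 = 0.6750
FA = 14/40 = 0.3500
z(H) = 0.4538
z(FA) = -0.3853
d' = z(H) − z(FA) = 0.4538 − (-0.3853) = 0.8391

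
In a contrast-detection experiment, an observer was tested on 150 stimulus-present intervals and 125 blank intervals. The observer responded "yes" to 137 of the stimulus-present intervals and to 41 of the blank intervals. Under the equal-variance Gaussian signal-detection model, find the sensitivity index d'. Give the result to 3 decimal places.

H = 137/150 = 0.9133
FA = 41/125 = 0.3280
z(H) = 1.3614
z(FA) = -0.4454
d' = z(H) − z(FA) = 1.3614 − (-0.4454) = 1.8068

d' = 1.807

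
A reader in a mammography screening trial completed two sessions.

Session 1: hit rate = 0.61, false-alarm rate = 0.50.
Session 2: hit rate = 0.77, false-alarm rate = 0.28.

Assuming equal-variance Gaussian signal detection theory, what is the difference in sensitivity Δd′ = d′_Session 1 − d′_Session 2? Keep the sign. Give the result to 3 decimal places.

Session 1: z(0.61) = 0.2793, z(0.50) = 0.0000, d' = 0.2793
Session 2: z(0.77) = 0.7388, z(0.28) = -0.5828, d' = 1.3216
Δd' = d'_Session 1 − d'_Session 2 = 0.2793 − 1.3216 = -1.0423
Session 2 has the higher sensitivity.

Δd′ = -1.042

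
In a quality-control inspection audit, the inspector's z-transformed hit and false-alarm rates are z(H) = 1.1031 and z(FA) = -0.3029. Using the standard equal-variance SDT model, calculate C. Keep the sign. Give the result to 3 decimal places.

C = -0.400

c = −½·[z(H) + z(FA)] = −½·(1.1031 + (-0.3029)) = -0.4001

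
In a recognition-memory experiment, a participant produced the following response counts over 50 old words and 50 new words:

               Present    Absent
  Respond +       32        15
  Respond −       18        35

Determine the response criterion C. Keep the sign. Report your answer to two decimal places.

H = 32/50 = 0.6400
FA = 15/50 = 0.3000
z(0.6400) = 0.358, z(0.3000) = -0.524
c = −½·[z(H) + z(FA)] = −0.5 × (0.358 + (-0.524)) = 0.083
c > 0: the participant has a conservative response bias.

C = 0.08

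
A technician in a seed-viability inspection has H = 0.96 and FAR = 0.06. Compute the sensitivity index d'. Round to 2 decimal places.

z(0.96) = 1.7507, z(0.06) = -1.5548
d' = z(H) − z(FA) = 1.7507 − (-1.5548) = 3.3055

d' = 3.31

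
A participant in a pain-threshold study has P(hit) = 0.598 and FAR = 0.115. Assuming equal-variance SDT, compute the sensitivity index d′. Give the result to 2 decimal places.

d′ = 1.45

z(H) = 0.248
z(FA) = -1.200
d' = z(H) − z(FA) = 0.248 − (-1.200) = 1.448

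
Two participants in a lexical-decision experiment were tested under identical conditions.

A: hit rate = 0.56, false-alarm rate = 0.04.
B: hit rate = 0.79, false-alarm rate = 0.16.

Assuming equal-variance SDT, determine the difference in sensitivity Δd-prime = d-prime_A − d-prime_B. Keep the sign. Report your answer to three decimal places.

A: z(0.56) = 0.1510, z(0.04) = -1.7507, d' = 1.9017
B: z(0.79) = 0.8064, z(0.16) = -0.9945, d' = 1.8009
Δd' = d'_A − d'_B = 1.9017 − 1.8009 = 0.1008
A has the higher sensitivity.

Δd-prime = 0.101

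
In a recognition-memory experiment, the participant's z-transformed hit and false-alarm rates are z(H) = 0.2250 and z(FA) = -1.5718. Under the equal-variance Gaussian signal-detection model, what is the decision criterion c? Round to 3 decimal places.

c = 0.673

c = −½·[z(H) + z(FA)] = −½·(0.2250 + (-1.5718)) = 0.6734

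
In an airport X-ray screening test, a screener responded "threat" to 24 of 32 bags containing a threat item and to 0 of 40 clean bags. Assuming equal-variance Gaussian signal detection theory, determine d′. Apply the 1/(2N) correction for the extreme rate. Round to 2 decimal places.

The false-alarm rate is 0/40 = 0, so apply the 1/(2N) correction: FA → 1/(2·40) = 0.01250.
z(H) = z(0.75000) = 0.674
z(FA) = z(0.01250) = -2.241
d' = 0.674 − (-2.241) = 2.915

d′ = 2.92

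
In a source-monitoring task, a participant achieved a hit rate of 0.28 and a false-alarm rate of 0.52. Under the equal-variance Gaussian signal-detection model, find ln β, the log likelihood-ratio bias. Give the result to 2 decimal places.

Φ⁻¹(0.28) = -0.583, Φ⁻¹(0.52) = 0.050
ln β = −½·[z(H)² − z(FA)²] = −0.5 × (0.340 − 0.003) = -0.1685

ln β = -0.17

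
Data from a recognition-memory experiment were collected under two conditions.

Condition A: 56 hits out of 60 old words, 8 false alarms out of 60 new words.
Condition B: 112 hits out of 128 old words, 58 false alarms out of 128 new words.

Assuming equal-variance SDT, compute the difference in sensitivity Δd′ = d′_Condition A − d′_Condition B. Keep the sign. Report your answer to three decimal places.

Condition A: z(0.9333) = 1.5008, z(0.1333) = -1.1109, d' = 2.6117
Condition B: z(0.8750) = 1.1503, z(0.4531) = -0.1178, d' = 1.2681
Δd' = d'_Condition A − d'_Condition B = 2.6117 − 1.2681 = 1.3436
Condition A has the higher sensitivity.

Δd′ = 1.344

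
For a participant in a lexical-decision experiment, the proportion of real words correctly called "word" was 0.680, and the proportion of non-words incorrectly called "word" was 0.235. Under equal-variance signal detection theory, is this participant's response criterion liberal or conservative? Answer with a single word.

z(H) = 0.468, z(FA) = -0.722
c = −½·(z(H) + z(FA)) = 0.127
c > 0 → conservative criterion (biased toward responding “no”).

conservative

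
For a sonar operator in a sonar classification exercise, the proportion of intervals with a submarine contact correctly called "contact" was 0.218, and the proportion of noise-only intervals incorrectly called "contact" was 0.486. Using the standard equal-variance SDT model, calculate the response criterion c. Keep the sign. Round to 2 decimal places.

z(H) = z(0.218) = -0.779
z(FA) = z(0.486) = -0.035
c = −½·[z(H) + z(FA)] = −0.5 × (-0.779 + (-0.035)) = 0.407

c = 0.41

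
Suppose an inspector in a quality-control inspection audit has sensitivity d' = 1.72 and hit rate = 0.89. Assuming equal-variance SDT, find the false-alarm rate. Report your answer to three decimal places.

false-alarm rate = 0.311

z(hit rate) = z(0.89) = 1.2265
z(FA) = z(H) − d' = 1.2265 − 1.72 = -0.4935
false-alarm rate = Φ(-0.4935) = 0.3108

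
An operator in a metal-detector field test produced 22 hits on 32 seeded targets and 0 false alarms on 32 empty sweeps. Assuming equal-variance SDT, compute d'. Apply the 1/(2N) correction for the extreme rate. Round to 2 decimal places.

The false-alarm rate is 0/32 = 0, so apply the 1/(2N) correction: FA → 1/(2·32) = 0.01562.
z(H) = z(0.68750) = 0.489
z(FA) = z(0.01562) = -2.154
d' = 0.489 − (-2.154) = 2.643

d' = 2.64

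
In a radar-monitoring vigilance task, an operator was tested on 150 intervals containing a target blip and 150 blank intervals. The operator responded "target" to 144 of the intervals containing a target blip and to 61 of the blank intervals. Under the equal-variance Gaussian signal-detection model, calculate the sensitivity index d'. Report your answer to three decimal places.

d' = 1.987

H = 144/150 = 0.9600
FA = 61/150 = 0.4067
z(0.9600) = 1.7507, z(0.4067) = -0.2360
d' = z(H) − z(FA) = 1.7507 − (-0.2360) = 1.9867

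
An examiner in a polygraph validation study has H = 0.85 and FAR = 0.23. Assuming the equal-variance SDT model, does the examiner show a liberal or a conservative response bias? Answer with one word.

z(H) = 1.036, z(FA) = -0.739
c = −½·(z(H) + z(FA)) = -0.1485
c < 0 → liberal criterion (biased toward responding “yes”).

liberal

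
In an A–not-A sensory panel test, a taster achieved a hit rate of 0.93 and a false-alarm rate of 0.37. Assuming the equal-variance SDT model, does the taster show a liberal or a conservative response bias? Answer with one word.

liberal

z(H) = 1.476, z(FA) = -0.332
c = −½·(z(H) + z(FA)) = -0.572
c < 0 → liberal criterion (biased toward responding “yes”).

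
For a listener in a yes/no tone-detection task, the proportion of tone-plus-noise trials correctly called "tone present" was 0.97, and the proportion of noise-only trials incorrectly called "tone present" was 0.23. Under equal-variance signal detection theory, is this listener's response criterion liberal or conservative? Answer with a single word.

liberal

z(H) = 1.881, z(FA) = -0.739
c = −½·(z(H) + z(FA)) = -0.571
c < 0 → liberal criterion (biased toward responding “yes”).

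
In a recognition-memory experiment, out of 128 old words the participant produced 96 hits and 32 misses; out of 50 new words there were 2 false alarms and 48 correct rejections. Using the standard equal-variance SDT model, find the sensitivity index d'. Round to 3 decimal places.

H = 96/128 = 0.7500
FA = 2/50 = 0.0400
Φ⁻¹(H) = 0.6745
Φ⁻¹(FA) = -1.7507
d' = z(H) − z(FA) = 0.6745 − (-1.7507) = 2.4252

d' = 2.425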